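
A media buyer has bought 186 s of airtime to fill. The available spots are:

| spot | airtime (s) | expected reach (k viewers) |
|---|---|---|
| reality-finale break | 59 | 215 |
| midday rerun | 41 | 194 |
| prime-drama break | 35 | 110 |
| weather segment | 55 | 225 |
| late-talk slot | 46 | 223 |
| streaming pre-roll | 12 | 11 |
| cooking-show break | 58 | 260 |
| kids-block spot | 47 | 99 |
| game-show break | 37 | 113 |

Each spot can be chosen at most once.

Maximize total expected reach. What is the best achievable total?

790

A density-first pass picks midday rerun + prime-drama break + late-talk slot + cooking-show break — 787 at 180 s.
Replace prime-drama break with game-show break: the trade gains 3 net, giving 790 at 182 s.
Nothing else within 186 s beats 790.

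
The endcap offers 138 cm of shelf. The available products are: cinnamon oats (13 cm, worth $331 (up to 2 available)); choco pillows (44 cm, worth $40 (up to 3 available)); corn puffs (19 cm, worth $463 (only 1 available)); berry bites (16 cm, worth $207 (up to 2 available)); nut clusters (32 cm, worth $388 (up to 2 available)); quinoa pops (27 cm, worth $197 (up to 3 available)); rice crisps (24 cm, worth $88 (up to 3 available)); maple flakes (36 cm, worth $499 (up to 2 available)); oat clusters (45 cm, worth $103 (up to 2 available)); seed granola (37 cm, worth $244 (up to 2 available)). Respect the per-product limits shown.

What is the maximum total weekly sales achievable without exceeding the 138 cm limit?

2330

The ratio ordering already packs tightly: 2×cinnamon oats + corn puffs + berry bites + 2×maple flakes, 133 cm, 2330.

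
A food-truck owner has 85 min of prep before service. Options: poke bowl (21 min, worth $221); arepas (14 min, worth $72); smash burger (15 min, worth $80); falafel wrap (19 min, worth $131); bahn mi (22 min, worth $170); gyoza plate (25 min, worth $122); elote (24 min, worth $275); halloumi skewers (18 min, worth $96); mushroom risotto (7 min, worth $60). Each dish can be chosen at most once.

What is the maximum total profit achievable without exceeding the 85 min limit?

762

Taking the top-ratio dishes first gives poke bowl + bahn mi + elote + mushroom risotto for 726 (74 min).
Replace mushroom risotto with halloumi skewers: the trade gains 36 net, giving 762 at 85 min.
Nothing else within 85 min beats 762.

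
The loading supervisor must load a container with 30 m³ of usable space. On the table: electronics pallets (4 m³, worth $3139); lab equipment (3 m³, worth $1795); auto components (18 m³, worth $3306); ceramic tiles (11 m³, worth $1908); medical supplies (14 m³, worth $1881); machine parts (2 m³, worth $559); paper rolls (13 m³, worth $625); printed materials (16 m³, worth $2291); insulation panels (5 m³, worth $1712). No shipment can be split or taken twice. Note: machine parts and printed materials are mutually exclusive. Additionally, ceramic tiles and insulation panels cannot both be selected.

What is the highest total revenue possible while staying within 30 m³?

9952

Ranking by ratio (revenue/m³): electronics pallets 784.75, lab equipment 598.33, insulation panels 342.40.
Electronics pallets + lab equipment + auto components + insulation panels uses 30 of the 30 m³ and totals 9952.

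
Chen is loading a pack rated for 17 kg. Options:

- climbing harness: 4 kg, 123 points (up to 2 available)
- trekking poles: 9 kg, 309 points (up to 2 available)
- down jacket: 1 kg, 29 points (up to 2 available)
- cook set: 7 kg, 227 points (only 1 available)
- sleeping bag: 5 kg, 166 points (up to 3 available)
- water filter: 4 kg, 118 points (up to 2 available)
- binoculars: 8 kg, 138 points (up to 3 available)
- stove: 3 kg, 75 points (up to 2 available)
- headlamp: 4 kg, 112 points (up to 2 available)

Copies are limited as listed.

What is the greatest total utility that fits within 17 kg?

565

By utility per kg: trekking poles 34.33, sleeping bag 33.20, cook set 32.43, climbing harness 30.75 lead.
Taking the top-ratio items first gives trekking poles + 2×down jacket + sleeping bag for 533 (16 kg).
The 6 kg tied up in down jacket and sleeping bag is better spent on cook set — total rises to 565 (17 kg).
No other feasible combination exceeds 565.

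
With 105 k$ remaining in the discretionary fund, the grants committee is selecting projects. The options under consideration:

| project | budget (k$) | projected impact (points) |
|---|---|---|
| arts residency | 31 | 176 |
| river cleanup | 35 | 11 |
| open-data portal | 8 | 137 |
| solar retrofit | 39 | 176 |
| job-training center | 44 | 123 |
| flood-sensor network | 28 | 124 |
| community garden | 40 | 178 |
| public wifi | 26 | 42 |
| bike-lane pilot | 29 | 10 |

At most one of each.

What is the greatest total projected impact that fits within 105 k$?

Taking the top-ratio projects first gives arts residency + open-data portal + solar retrofit + public wifi for 531 (104 k$).
The 39 k$ tied up in solar retrofit is better spent on community garden — total rises to 533 (105 k$).
That's the maximum — no swap from here does better than 533.

533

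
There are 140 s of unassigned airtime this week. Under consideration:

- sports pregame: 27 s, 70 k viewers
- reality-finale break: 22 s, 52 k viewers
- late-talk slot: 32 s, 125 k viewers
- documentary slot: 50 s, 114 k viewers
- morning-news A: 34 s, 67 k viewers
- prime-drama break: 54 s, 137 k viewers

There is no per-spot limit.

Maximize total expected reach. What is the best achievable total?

500

By expected reach per s: late-talk slot 3.91, sports pregame 2.59, prime-drama break 2.54, reality-finale break 2.36 lead.
Best packing: 4×late-talk slot — 128 s, 500 total.
Nothing else within 140 s beats 500.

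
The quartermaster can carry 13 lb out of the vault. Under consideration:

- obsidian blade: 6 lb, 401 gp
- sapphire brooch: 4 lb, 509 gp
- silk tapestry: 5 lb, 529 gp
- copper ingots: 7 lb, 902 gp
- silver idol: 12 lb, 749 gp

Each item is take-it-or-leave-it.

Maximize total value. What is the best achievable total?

1431

Density check — copper ingots 128.86, sapphire brooch 127.25, silk tapestry 105.80 are the best per lb.
Filling by ratio: sapphire brooch + copper ingots for 1411, with 2 lb left unused.
The 4 lb tied up in sapphire brooch is better spent on silk tapestry — total rises to 1431 (12 lb).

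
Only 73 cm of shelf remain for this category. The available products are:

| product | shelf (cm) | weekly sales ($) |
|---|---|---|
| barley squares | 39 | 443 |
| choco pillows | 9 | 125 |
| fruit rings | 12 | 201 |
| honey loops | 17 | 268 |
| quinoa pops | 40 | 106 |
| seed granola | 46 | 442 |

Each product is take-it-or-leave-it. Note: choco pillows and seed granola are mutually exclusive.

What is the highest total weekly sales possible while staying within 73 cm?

Taking the top-ratio products first gives choco pillows + fruit rings + honey loops for 594 (38 cm).
Replace choco pillows with barley squares: the trade gains 318 net, giving 912 at 68 cm.
Runner-up barley squares + choco pillows + honey loops tops out at 836.

912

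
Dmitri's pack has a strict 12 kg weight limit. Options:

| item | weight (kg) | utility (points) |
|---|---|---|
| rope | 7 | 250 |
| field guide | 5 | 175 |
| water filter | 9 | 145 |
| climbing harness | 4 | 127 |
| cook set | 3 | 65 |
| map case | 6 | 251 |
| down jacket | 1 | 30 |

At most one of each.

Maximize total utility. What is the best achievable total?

456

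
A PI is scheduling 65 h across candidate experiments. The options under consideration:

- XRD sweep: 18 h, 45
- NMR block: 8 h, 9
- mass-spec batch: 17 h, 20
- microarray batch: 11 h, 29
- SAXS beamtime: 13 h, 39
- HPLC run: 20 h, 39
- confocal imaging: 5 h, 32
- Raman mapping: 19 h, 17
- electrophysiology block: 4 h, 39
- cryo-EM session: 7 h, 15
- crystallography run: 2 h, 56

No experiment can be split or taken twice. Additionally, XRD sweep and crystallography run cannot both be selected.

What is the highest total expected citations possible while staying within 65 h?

249

Taking microarray batch + SAXS beamtime + HPLC run + confocal imaging + electrophysiology block + cryo-EM session + crystallography run: 62 h used, 249 in expected citations.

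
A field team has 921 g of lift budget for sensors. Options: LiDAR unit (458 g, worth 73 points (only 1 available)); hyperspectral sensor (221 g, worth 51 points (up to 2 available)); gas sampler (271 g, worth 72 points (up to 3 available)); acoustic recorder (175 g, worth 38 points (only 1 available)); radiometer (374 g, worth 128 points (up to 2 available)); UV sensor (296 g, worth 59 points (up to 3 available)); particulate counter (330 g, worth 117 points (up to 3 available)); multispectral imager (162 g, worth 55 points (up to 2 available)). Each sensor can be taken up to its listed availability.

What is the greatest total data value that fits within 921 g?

311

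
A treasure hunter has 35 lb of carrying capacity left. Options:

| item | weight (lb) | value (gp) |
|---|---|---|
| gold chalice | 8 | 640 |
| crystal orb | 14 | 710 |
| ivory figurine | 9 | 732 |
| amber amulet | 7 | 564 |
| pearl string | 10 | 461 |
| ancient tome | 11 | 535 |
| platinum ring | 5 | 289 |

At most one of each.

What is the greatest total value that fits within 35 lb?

Ranking by ratio (value/lb): ivory figurine 81.33, amber amulet 80.57, gold chalice 80.00, platinum ring 57.80.
The ratio heuristic lands on gold chalice + ivory figurine + amber amulet + platinum ring (2225) but leaves 6 lb idle.
Dropping platinum ring frees 5 lb; slotting in ancient tome (11 lb) lifts the total to 2471 at 35 lb.

2471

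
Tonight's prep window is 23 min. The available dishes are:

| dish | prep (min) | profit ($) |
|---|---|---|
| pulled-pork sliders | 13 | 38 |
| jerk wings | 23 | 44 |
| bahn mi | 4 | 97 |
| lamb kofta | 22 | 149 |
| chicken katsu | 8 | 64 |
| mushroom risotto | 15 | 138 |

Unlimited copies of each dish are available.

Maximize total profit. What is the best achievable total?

Best packing: 5×bahn mi — 20 min, 485 total.
That's the maximum — no swap from here does better than 485.

485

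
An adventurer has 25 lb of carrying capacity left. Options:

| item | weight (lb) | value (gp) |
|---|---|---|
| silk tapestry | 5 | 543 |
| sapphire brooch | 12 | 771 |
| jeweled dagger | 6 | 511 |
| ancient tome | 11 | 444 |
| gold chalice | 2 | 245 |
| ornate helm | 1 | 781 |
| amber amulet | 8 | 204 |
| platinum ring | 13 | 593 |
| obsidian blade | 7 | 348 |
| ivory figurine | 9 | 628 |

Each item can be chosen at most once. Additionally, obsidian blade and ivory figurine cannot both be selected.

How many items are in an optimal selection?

5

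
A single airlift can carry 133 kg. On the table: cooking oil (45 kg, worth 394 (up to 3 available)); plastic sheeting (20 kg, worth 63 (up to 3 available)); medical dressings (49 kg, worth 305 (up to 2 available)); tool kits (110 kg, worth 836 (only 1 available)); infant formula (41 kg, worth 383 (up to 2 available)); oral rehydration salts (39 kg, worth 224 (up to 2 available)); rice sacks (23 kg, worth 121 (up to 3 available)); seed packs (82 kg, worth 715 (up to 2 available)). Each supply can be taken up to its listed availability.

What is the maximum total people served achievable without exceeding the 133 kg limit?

The ratio heuristic lands on cooking oil + 2×infant formula (1160) but leaves 6 kg idle.
The 41 kg tied up in infant formula is better spent on cooking oil — total rises to 1171 (131 kg).
Every other selection either busts 133 kg or exceeds an availability limit or fails to beat 1171.

1171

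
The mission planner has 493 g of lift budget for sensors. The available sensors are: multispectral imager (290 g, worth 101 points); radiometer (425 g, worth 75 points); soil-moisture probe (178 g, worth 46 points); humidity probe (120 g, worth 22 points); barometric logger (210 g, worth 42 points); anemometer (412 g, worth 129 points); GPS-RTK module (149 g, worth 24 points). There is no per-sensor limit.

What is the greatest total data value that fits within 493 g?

Taking multispectral imager + soil-moisture probe: 468 g used, 147 in data value.

147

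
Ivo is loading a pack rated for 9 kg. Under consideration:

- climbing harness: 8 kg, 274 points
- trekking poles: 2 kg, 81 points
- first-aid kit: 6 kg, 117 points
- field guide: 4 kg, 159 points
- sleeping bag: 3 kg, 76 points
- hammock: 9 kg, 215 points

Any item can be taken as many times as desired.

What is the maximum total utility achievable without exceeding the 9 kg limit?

324

By utility per kg: trekking poles 40.50, field guide 39.75, climbing harness 34.25, sleeping bag 25.33 lead.
4×trekking poles uses 8 of the 9 kg and totals 324.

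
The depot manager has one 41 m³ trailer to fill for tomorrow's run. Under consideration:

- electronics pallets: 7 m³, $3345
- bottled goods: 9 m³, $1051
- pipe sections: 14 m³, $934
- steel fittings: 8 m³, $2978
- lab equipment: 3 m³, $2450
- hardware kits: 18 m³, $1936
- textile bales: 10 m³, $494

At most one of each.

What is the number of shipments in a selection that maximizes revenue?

5

Best achievable revenue is 10758.
electronics pallets + bottled goods + pipe sections + steel fittings + lab equipment hits 10758 at 41 m³.
Every optimal selection uses 5 shipments.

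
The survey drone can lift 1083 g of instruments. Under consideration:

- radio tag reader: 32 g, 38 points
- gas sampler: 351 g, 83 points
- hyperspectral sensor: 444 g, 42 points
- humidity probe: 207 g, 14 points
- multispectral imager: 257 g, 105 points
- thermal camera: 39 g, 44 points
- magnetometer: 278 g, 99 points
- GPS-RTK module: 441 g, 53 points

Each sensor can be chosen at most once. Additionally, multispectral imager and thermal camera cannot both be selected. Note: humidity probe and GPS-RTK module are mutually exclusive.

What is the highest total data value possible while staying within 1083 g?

325

By data value per g: radio tag reader 1.19, thermal camera 1.13, multispectral imager 0.41, magnetometer 0.36 lead.
Taking radio tag reader + gas sampler + multispectral imager + magnetometer: 918 g used, 325 in data value.
Nothing else feasible within 1083 g beats 325.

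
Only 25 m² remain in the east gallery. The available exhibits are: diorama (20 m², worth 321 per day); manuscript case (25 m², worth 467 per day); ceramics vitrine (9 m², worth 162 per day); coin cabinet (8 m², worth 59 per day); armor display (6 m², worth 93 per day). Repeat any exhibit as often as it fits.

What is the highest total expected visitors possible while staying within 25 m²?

467

Best packing: manuscript case — 25 m², 467 total.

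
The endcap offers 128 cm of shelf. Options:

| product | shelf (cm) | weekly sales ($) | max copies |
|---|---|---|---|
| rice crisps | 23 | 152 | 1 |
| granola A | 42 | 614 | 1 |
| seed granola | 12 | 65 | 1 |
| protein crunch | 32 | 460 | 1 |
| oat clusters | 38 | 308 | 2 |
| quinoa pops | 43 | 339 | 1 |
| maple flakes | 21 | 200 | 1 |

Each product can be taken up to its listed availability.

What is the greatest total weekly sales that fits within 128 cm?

By weekly sales per cm: granola A 14.62, protein crunch 14.38, maple flakes 9.52 lead.
Greedy by ratio would take rice crisps + granola A + protein crunch + maple flakes: 118 cm used, total 1426.
Replace rice crisps and maple flakes with seed granola + oat clusters: the trade gains 21 net, giving 1447 at 124 cm.
That's the maximum — no swap from here does better than 1447.

1447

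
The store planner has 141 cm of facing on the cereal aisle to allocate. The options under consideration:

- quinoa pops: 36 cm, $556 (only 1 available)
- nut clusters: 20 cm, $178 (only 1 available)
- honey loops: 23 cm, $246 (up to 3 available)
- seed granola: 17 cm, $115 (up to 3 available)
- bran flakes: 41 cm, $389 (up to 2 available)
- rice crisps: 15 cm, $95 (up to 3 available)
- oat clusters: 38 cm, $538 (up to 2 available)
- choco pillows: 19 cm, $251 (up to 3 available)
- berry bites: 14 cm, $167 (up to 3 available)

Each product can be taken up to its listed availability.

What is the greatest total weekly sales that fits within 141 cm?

Density check — quinoa pops 15.44, oat clusters 14.16, choco pillows 13.21, berry bites 11.93 are the best per cm.
Taking the top-ratio products first gives quinoa pops + 2×oat clusters + choco pillows for 1883 (131 cm).
Dropping choco pillows frees 19 cm; slotting in 2×berry bites (28 cm) lifts the total to 1966 at 140 cm.

1966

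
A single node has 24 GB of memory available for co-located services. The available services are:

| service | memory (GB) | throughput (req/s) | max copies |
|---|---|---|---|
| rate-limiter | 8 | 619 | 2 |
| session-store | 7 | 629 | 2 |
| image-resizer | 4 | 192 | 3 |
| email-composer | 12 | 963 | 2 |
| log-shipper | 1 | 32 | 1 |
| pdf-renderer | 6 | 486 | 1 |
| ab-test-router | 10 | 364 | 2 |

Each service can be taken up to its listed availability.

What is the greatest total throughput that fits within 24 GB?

Ranking by ratio (throughput/GB): session-store 89.86, pdf-renderer 81.00, email-composer 80.25, rate-limiter 77.38.
Taking 2×session-store + image-resizer + pdf-renderer: 24 GB used, 1936 in throughput.
That's the maximum — no swap from here does better than 1936.

1936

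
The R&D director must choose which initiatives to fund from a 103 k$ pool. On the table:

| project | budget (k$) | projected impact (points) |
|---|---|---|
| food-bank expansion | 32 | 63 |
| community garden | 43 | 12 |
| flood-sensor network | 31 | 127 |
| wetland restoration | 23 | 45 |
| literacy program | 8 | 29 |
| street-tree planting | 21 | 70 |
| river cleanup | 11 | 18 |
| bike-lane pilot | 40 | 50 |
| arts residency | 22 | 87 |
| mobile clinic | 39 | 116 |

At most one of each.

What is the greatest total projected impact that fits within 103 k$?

359

Ranking by ratio (projected impact/k$): flood-sensor network 4.10, arts residency 3.95, literacy program 3.62.
Greedy by ratio would take flood-sensor network + literacy program + street-tree planting + river cleanup + arts residency: 93 k$ used, total 331.
The 32 k$ tied up in street-tree planting and river cleanup is better spent on mobile clinic — total rises to 359 (100 k$).
That's the maximum — no swap from here does better than 359.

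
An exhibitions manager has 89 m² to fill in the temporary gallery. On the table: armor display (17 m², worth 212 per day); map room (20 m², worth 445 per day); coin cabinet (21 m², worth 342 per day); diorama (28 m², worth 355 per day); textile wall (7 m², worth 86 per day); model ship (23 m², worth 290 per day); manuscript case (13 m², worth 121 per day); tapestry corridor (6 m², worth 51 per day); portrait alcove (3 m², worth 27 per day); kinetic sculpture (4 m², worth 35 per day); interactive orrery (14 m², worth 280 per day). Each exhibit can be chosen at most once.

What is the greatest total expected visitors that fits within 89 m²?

1478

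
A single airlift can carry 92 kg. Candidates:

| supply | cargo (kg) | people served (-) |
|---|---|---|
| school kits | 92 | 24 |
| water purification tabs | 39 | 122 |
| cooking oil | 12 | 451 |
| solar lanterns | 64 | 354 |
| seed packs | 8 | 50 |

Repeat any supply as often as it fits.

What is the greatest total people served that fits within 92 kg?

3207

Taking 7×cooking oil + seed packs: 92 kg used, 3207 in people served.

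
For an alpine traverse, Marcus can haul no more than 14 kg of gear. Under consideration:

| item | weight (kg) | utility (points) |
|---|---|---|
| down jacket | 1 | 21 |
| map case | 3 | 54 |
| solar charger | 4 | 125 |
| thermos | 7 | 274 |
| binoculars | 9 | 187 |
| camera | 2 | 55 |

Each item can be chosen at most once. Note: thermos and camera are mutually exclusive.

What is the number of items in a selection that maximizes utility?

3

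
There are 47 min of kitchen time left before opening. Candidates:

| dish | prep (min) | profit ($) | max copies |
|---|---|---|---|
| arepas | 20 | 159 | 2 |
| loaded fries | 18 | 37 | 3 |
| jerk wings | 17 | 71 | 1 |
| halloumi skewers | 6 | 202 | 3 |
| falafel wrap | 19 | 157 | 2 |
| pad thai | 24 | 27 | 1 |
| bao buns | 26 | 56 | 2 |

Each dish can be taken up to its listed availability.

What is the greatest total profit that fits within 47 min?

765

Density check — halloumi skewers 33.67, falafel wrap 8.26, arepas 7.95, jerk wings 4.18 are the best per min.
Greedy by ratio would take 3×halloumi skewers + falafel wrap: 37 min used, total 763.
Replace falafel wrap with arepas: the trade gains 2 net, giving 765 at 38 min.
That's the maximum — no swap from here does better than 765.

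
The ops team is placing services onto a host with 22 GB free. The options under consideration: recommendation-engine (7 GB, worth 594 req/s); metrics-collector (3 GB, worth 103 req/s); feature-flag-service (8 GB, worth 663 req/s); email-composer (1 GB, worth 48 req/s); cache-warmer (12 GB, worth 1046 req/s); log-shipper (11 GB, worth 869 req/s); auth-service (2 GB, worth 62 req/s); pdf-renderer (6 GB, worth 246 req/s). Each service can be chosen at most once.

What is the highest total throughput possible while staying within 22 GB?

Greedy by ratio would take recommendation-engine + email-composer + cache-warmer + auth-service: 22 GB used, total 1750.
Replace recommendation-engine and email-composer with feature-flag-service: the trade gains 21 net, giving 1771 at 22 GB.
An exhaustive check of the 256 subsets confirms 1771.

1771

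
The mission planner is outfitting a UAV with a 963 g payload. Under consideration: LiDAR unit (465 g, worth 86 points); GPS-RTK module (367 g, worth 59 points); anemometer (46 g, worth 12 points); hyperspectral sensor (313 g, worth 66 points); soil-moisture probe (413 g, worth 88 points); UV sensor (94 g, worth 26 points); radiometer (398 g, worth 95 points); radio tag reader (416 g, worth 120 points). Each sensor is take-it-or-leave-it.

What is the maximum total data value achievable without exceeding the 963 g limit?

Taking anemometer + UV sensor + radiometer + radio tag reader: 954 g used, 253 in data value.

253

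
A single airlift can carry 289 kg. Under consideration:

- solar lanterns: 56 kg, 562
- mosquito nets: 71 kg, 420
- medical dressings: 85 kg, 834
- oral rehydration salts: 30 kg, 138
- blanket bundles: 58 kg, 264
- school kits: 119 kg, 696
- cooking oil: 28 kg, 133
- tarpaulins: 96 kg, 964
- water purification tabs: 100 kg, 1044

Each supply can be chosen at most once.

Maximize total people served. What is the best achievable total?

A density-first pass picks solar lanterns + cooking oil + tarpaulins + water purification tabs — 2703 at 280 kg.
The 84 kg tied up in solar lanterns and cooking oil is better spent on medical dressings — total rises to 2842 (281 kg).
Next best is solar lanterns + oral rehydration salts + tarpaulins + water purification tabs at 2708 (282 kg) — short by 134.

2842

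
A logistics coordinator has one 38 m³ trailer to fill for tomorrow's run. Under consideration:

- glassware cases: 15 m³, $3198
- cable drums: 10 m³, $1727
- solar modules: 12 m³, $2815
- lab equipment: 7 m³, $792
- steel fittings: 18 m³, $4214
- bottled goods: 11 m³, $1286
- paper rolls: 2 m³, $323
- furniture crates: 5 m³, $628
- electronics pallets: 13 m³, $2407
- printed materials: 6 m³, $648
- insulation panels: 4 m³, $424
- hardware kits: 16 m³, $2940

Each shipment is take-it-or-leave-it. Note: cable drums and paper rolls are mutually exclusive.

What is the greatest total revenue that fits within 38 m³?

The ratio heuristic lands on solar modules + steel fittings + paper rolls + furniture crates (7980) but leaves 1 m³ idle.
Replace solar modules and paper rolls with glassware cases: the trade gains 60 net, giving 8040 at 38 m³.
Nothing else feasible within 38 m³ beats 8040.

8040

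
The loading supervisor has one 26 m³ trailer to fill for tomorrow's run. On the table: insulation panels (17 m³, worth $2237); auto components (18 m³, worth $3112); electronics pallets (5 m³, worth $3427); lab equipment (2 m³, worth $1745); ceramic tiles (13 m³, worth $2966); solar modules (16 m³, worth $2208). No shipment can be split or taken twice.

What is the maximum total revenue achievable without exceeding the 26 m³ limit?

Greedy by ratio would take electronics pallets + lab equipment + ceramic tiles: 20 m³ used, total 8138.
The 13 m³ tied up in ceramic tiles is better spent on auto components — total rises to 8284 (25 m³).
The spare 1 m³ is too small for any remaining shipment, and no exchange beats 8284.

8284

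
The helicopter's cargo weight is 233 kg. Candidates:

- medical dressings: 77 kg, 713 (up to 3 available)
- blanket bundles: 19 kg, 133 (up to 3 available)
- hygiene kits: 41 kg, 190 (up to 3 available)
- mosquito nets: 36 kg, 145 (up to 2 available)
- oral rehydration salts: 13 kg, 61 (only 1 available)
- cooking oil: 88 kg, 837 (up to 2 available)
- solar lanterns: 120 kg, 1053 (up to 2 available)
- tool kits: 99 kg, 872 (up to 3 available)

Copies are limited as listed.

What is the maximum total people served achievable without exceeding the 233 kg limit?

Ranking by ratio (people served/kg): cooking oil 9.51, medical dressings 9.26, tool kits 8.81.
Greedy by ratio would take 3×blanket bundles + 2×cooking oil: 233 kg used, total 2073.
The 233 kg tied up in 3×blanket bundles and 2×cooking oil is better spent on 3×medical dressings — total rises to 2139 (231 kg).
No other feasible combination exceeds 2139.

2139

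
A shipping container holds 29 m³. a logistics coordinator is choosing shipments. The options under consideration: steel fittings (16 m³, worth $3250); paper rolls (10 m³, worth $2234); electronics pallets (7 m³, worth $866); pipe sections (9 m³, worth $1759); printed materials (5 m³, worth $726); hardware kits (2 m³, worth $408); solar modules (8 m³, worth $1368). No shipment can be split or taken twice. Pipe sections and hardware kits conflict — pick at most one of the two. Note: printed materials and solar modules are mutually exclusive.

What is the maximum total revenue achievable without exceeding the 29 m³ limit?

5892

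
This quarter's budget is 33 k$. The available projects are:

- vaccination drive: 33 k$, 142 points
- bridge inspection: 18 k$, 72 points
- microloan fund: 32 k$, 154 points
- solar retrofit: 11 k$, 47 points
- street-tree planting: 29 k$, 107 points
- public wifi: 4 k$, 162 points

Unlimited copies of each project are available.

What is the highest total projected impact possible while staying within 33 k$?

Best packing: 8×public wifi — 32 k$, 1296 total.
That's the maximum — no swap from here does better than 1296.

1296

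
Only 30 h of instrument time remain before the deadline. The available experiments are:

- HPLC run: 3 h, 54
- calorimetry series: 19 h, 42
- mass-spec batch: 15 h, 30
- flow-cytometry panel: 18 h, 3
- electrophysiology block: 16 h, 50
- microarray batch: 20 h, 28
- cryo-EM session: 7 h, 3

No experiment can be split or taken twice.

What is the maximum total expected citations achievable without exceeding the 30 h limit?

Taking HPLC run + electrophysiology block + cryo-EM session: 26 h used, 107 in expected citations.
The closest alternative, HPLC run + electrophysiology block, reaches only 104.

107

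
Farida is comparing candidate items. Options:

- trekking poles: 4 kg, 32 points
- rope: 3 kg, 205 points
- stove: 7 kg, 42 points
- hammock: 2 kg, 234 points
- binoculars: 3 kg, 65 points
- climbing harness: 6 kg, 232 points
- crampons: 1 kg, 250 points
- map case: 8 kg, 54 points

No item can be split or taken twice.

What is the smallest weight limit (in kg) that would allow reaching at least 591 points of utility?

Look for the lowest-weight combination reaching 591.
Taking rope + hammock + crampons gives 689 (≥ 591) for 6 kg.
Any bundle with less than 6 kg falls short of 591.

6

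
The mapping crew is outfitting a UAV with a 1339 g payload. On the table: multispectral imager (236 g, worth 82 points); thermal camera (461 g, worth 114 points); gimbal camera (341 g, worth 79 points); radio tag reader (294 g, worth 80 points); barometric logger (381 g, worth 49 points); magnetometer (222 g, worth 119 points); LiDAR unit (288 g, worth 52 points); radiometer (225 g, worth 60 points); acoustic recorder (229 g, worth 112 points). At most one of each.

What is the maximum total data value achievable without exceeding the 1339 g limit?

Taking the top-ratio sensors first gives multispectral imager + radio tag reader + magnetometer + radiometer + acoustic recorder for 453 (1206 g).
The 225 g tied up in radiometer is better spent on gimbal camera — total rises to 472 (1322 g).
Nothing else within 1339 g beats 472.

472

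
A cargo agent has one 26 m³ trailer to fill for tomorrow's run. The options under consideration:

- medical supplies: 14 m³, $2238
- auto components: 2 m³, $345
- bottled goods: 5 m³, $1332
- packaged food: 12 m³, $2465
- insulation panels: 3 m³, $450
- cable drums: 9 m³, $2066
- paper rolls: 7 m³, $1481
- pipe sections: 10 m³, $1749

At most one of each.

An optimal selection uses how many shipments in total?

3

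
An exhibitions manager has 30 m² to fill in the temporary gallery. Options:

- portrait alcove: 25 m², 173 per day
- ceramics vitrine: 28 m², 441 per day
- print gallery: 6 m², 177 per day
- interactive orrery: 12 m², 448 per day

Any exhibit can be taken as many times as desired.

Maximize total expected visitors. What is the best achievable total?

Taking print gallery + 2×interactive orrery: 30 m² used, 1073 in expected visitors.
That's the maximum — no swap from here does better than 1073.

1073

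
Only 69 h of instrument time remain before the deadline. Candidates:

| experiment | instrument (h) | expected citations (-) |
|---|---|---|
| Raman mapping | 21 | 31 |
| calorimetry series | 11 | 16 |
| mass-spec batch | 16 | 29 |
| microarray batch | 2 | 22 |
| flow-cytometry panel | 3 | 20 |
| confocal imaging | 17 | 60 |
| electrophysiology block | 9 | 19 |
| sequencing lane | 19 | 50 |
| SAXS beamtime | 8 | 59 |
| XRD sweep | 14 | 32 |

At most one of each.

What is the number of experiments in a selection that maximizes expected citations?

7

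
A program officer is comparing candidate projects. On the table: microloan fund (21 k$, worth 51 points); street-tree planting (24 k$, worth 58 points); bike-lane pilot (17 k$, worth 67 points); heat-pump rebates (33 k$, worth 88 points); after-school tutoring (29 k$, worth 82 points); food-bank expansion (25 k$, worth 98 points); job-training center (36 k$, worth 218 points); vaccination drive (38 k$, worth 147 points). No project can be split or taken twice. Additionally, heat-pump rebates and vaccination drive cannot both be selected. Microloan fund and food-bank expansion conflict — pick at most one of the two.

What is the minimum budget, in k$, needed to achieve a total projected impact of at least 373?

78

Need the lightest bundle worth ≥ 373.
bike-lane pilot + food-bank expansion + job-training center: 383 projected impact at 78 k$.
Below 78 k$ the best achievable stays under 373.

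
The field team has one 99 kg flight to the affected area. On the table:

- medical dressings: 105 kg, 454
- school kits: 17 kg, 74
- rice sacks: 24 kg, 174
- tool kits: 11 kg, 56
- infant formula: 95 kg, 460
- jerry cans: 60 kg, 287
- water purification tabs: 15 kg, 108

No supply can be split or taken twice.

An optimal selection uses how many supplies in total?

Optimal total is 569.
For example rice sacks + jerry cans + water purification tabs achieves it, using 99 kg.
All optima have 3 supplies.

3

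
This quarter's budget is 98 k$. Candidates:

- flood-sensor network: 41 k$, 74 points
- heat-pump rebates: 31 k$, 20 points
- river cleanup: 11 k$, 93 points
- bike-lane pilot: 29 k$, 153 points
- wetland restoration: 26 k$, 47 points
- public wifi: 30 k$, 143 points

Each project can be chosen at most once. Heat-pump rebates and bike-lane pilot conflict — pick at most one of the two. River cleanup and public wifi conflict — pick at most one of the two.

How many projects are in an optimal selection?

3

The maximum projected impact within 98 k$ is 343.
One optimal bundle: bike-lane pilot + wetland restoration + public wifi (85 k$).
Every optimal selection uses 3 projects.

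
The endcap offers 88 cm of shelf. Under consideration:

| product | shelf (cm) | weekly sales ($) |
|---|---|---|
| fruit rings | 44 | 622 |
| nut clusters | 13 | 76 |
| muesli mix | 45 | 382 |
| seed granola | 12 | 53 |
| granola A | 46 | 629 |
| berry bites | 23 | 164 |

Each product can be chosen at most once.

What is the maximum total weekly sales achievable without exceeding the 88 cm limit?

869

The ratio heuristic lands on fruit rings + nut clusters + berry bites (862) but leaves 8 cm idle.
Replace fruit rings with granola A: the trade gains 7 net, giving 869 at 82 cm.
Runner-up fruit rings + nut clusters + berry bites tops out at 862.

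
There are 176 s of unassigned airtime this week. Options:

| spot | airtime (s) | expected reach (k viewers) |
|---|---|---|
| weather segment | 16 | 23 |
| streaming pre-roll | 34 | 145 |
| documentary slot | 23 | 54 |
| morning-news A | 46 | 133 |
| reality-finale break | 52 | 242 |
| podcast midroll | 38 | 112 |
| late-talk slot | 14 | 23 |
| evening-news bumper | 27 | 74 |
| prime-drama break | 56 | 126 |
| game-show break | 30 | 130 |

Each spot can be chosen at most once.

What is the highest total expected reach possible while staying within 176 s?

673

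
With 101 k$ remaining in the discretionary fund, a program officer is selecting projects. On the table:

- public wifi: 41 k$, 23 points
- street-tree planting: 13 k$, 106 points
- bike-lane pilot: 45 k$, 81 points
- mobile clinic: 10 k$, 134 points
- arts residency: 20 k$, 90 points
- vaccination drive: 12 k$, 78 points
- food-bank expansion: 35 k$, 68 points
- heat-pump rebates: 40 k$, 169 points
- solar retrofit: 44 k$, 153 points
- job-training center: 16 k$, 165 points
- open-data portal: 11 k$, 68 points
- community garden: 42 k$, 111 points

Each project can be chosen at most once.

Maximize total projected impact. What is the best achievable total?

664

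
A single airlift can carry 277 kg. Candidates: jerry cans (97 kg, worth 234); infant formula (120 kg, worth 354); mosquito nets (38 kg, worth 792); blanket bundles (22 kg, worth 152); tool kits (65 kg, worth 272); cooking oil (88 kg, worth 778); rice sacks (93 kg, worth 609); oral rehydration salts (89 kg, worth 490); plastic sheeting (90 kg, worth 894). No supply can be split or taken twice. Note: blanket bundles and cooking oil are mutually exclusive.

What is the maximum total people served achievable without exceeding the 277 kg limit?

2464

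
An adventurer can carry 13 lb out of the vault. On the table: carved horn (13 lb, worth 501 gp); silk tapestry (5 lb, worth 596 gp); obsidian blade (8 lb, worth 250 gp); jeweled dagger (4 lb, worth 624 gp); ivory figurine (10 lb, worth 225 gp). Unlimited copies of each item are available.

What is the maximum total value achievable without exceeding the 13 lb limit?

Ranking by ratio (value/lb): jeweled dagger 156.00, silk tapestry 119.20, carved horn 38.54, obsidian blade 31.25.
The ratio ordering already packs tightly: 3×jeweled dagger, 12 lb, 1872.

1872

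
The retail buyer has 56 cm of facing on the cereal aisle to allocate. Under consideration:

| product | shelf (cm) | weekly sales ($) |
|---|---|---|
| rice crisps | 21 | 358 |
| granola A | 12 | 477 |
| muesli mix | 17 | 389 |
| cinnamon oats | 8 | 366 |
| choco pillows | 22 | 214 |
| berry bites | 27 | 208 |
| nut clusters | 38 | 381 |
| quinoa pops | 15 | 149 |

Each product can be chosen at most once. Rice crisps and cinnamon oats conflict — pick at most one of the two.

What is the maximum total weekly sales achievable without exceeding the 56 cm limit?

Best packing: granola A + muesli mix + cinnamon oats + quinoa pops — 52 cm, 1381 total.
Every other selection either busts 56 cm or breaks a pairing rule or fails to beat 1381.

1381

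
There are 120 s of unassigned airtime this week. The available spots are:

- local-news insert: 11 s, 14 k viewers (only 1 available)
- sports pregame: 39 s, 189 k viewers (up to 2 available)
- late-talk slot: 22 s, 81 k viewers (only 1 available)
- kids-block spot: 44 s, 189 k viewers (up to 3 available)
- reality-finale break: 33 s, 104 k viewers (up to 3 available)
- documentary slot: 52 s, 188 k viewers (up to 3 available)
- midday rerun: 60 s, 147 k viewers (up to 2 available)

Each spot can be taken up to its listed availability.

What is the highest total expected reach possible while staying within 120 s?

482

By expected reach per s: sports pregame 4.85, kids-block spot 4.30, late-talk slot 3.68, documentary slot 3.62 lead.
Filling by ratio: local-news insert + 2×sports pregame + late-talk slot for 473, with 9 s left unused.
But sports pregame + kids-block spot + reality-finale break fits in 116 s and reaches 482.
That's the maximum — no swap from here does better than 482.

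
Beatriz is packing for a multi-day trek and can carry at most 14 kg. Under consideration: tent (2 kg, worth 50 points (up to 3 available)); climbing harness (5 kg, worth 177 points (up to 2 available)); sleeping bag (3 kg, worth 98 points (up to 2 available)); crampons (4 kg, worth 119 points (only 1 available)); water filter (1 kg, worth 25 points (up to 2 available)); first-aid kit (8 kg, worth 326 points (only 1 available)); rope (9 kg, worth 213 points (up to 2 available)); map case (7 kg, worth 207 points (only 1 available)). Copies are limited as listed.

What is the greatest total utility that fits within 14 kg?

528

Best packing: climbing harness + water filter + first-aid kit — 14 kg, 528 total.
That's the maximum — no swap from here does better than 528.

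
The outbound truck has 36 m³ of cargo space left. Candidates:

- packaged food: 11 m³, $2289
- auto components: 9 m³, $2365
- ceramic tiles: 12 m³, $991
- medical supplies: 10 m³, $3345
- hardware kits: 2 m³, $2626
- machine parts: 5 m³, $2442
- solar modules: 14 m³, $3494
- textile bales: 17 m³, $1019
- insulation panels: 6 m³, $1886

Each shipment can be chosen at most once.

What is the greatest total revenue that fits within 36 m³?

12813

Density check — hardware kits 1313.00, machine parts 488.40, medical supplies 334.50, insulation panels 314.33 are the best per m³.
Taking the top-ratio shipments first gives auto components + medical supplies + hardware kits + machine parts + insulation panels for 12664 (32 m³).
Replace medical supplies with solar modules: the trade gains 149 net, giving 12813 at 36 m³.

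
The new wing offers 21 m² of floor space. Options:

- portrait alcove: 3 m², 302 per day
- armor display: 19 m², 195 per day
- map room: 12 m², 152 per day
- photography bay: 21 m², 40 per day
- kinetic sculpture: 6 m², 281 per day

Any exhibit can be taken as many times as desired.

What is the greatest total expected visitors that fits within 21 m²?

Ranking by ratio (expected visitors/m²): portrait alcove 100.67, kinetic sculpture 46.83, map room 12.67.
The ratio ordering already packs tightly: 7×portrait alcove, 21 m², 2114.
Every other selection either busts 21 m² or fails to beat 2114.

2114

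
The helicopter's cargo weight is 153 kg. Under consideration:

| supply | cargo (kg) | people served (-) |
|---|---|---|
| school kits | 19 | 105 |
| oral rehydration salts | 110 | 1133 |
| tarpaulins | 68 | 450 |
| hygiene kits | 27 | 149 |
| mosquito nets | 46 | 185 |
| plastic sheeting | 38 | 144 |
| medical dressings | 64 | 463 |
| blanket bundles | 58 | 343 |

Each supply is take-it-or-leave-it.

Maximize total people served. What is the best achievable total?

Taking the top-ratio supplies first gives school kits + oral rehydration salts for 1238 (129 kg).
Replace school kits with hygiene kits: the trade gains 44 net, giving 1282 at 137 kg.
Next best is oral rehydration salts + plastic sheeting at 1277 (148 kg) — short by 5.

1282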